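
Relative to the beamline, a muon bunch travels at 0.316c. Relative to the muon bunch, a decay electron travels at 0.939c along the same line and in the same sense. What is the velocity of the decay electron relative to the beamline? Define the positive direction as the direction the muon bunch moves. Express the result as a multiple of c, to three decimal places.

With v = 0.316 and u' = 0.939 (in units of c),
u = (u' + v)/(1 + u'v/c²):
u = (0.939 + 0.316) / (1 + 0.939·0.316) = 1.2550/1.2967 = 0.9678

0.968c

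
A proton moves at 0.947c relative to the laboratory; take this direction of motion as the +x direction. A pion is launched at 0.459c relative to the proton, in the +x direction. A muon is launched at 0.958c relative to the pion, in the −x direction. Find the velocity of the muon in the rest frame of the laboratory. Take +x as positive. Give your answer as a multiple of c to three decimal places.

Apply u = (u' + v)/(1 + u'v/c²) successively, working outward toward the laboratory.
Start: velocity of the proton relative to the laboratory = 0.9470c.
Compose with the pion (u' = 0.459 in the proton frame): u_1 = (0.459 + 0.947) / (1 + 0.459·0.947) = 1.4060/1.4347 = 0.9800.
Compose with the muon (u' = -0.958 in the pion frame): u_2 = (-0.958 + 0.980) / (1 + (-0.958)·0.980) = 0.0220/0.0611 = 0.3600.

+0.360c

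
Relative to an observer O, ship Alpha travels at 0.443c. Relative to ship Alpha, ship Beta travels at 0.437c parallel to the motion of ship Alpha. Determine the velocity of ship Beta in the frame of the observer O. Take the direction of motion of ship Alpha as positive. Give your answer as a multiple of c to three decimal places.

With v = 0.443 and u' = 0.437 (in units of c),
u = (u' + v)/(1 + u'v/c²):
u = (0.437 + 0.443) / (1 + 0.437·0.443) = 0.8800/1.1936 = 0.7373

0.737c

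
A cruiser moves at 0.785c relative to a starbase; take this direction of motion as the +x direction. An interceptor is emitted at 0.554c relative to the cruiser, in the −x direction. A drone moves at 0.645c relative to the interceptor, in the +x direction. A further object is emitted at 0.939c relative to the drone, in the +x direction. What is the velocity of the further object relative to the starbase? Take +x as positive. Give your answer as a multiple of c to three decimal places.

+0.994c

Apply u = (u' + v)/(1 + u'v/c²) successively, working outward toward the starbase.
Start: velocity of the cruiser relative to the starbase = 0.7850c.
Compose with the interceptor (u' = -0.554 in the cruiser frame): u_1 = (-0.554 + 0.785) / (1 + (-0.554)·0.785) = 0.2310/0.5651 = 0.4088.
Compose with the drone (u' = 0.645 in the interceptor frame): u_2 = (0.645 + 0.409) / (1 + 0.645·0.409) = 1.0538/1.2637 = 0.8339.
Compose with the further object (u' = 0.939 in the drone frame): u_3 = (0.939 + 0.834) / (1 + 0.939·0.834) = 1.7729/1.7830 = 0.9943.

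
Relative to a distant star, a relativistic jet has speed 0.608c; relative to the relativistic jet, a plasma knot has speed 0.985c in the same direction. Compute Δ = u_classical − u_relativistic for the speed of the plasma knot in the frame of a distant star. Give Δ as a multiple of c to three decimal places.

Galilean: u_cl = 0.985 + 0.608 = 1.5930.
Relativistic: u_rel = (0.985 + 0.608) / (1 + 0.985·0.608) = 1.5930/1.5989 = 0.9963.
Δ = 1.5930 − 0.9963 = 0.5967.
(The classical prediction exceeds c; the relativistic result does not.)

Δ = 0.597c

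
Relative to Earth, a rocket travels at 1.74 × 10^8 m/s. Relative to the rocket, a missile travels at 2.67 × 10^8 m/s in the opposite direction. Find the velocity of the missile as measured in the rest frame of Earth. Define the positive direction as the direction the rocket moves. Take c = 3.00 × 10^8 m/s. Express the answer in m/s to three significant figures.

-1.92 × 10^8 m/s

In units of c (dividing by 3.00 × 10^8 m/s): v = 0.580, u' = -0.890.
u = (u' + v)/(1 + u'v/c²):
u = (-0.890 + 0.580) / (1 + (-0.890)·0.580) = -0.3100/0.4838 = -0.6408
Converting back: u = -0.6408 × 3.00 × 10^8 m/s.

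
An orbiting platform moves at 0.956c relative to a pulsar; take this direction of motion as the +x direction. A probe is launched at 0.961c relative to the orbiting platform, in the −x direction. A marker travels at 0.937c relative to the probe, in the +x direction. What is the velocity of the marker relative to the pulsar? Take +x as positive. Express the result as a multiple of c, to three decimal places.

Apply u = (u' + v)/(1 + u'v/c²) successively, working outward toward the pulsar.
Start: velocity of the orbiting platform relative to the pulsar = 0.9560c.
Compose with the probe (u' = -0.961 in the orbiting platform frame): u_1 = (-0.961 + 0.956) / (1 + (-0.961)·0.956) = -0.0050/0.0813 = -0.0615.
Compose with the marker (u' = 0.937 in the probe frame): u_2 = (0.937 + (-0.062)) / (1 + 0.937·(-0.062)) = 0.8755/0.9424 = 0.9290.

+0.929c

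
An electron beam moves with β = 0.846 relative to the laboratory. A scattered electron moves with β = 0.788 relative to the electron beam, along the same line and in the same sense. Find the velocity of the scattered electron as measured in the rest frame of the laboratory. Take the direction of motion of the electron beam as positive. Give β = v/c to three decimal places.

β = 0.980

With v = 0.846 and u' = 0.788 (in units of c),
u = (u' + v)/(1 + u'v/c²):
u = (0.788 + 0.846) / (1 + 0.788·0.846) = 1.6340/1.6666 = 0.9804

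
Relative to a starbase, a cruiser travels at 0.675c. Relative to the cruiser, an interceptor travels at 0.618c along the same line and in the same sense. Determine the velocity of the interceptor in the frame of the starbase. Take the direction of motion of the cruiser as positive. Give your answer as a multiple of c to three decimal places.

0.912c

With v = 0.675 and u' = 0.618 (in units of c),
u = (u' + v)/(1 + u'v/c²):
u = (0.618 + 0.675) / (1 + 0.618·0.675) = 1.2930/1.4171 = 0.9124
(Galilean addition would give +1.293c, exceeding c.)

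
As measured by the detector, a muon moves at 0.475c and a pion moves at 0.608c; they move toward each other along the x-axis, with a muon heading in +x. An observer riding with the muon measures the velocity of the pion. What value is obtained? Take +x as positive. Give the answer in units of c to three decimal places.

β_A = 0.475, β_B = -0.608.
Transform to A's frame with the inverse velocity-addition law: u' = (u − v)/(1 − uv/c²), taking u = β_B and v = β_A.
u' = (-0.608 − 0.475) / (1 − (0.475)(-0.608)) = -1.0830/1.2888 = -0.8403.

-0.840c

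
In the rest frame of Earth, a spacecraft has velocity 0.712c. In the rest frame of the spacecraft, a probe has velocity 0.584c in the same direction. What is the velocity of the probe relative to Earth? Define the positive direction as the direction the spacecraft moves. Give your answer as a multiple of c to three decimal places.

With v = 0.712 and u' = 0.584 (in units of c),
u = (u' + v)/(1 + u'v/c²):
u = (0.584 + 0.712) / (1 + 0.584·0.712) = 1.2960/1.4158 = 0.9154
(Galilean addition would give +1.296c, exceeding c.)

0.915c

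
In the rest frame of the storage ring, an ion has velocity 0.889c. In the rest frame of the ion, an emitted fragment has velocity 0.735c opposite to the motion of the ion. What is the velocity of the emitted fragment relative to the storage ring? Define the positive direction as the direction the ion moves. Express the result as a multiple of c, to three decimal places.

With v = 0.889 and u' = -0.735 (in units of c),
u = (u' + v)/(1 + u'v/c²):
u = (-0.735 + 0.889) / (1 + (-0.735)·0.889) = 0.1540/0.3466 = 0.4443
(Galilean addition would give +0.154c.)

+0.444c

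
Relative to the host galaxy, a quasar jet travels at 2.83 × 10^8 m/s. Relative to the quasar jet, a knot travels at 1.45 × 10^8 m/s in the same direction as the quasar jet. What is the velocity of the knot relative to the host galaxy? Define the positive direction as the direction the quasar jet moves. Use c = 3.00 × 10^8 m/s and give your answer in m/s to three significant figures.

2.94 × 10^8 m/s

In units of c (dividing by 3.00 × 10^8 m/s): v = 0.943, u' = 0.483.
u = (u' + v)/(1 + u'v/c²):
u = (0.483 + 0.943) / (1 + 0.483·0.943) = 1.4267/1.4559 = 0.9799
(Galilean addition would give +1.427c, exceeding c.)
Converting back: u = 0.9799 × 3.00 × 10^8 m/s.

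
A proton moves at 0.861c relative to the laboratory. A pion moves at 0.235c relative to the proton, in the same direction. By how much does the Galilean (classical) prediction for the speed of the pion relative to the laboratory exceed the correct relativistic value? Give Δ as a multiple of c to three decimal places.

Δ = 0.184c

Galilean: u_cl = 0.235 + 0.861 = 1.0960.
Relativistic: u_rel = (0.235 + 0.861) / (1 + 0.235·0.861) = 1.0960/1.2023 = 0.9116.
Δ = 1.0960 − 0.9116 = 0.1844.
(The classical prediction exceeds c; the relativistic result does not.)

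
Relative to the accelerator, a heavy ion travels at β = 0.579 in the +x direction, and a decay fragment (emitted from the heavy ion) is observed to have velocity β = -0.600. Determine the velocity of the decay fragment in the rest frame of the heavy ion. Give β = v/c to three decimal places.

Invert the composition law: u' = (u − v)/(1 − uv/c²).
u' = (-0.600 − 0.579) / (1 − (-0.600)(0.579)) = -1.1790/1.3474 = -0.8750.

β = -0.875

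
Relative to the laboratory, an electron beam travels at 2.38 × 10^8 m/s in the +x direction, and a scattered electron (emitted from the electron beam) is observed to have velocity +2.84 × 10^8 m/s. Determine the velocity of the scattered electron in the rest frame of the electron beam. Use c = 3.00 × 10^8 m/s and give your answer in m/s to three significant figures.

+1.85 × 10^8 m/s

v = 0.793c, u = 0.947c.
Invert the composition law: u' = (u − v)/(1 − uv/c²).
u' = (0.947 − 0.793) / (1 − (0.947)(0.793)) = 0.1533/0.2490 = 0.6159.
u' = 0.6159 × 3.00 × 10^8 m/s.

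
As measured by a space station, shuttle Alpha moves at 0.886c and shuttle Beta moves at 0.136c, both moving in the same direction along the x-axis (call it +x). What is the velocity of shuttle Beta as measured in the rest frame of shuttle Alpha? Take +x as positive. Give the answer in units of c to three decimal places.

-0.853c

β_A = 0.886, β_B = 0.136.
Transform to A's frame with the inverse velocity-addition law: u' = (u − v)/(1 − uv/c²), taking u = β_B and v = β_A.
u' = (0.136 − 0.886) / (1 − (0.886)(0.136)) = -0.7500/0.8795 = -0.8528.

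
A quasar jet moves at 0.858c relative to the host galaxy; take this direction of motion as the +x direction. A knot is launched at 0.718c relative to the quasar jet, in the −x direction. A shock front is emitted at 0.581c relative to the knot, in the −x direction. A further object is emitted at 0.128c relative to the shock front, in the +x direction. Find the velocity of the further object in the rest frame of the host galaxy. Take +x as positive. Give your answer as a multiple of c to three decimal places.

-0.152c

Apply u = (u' + v)/(1 + u'v/c²) successively, working outward toward the host galaxy.
Start: velocity of the quasar jet relative to the host galaxy = 0.8580c.
Compose with the knot (u' = -0.718 in the quasar jet frame): u_1 = (-0.718 + 0.858) / (1 + (-0.718)·0.858) = 0.1400/0.3840 = 0.3646.
Compose with the shock front (u' = -0.581 in the knot frame): u_2 = (-0.581 + 0.365) / (1 + (-0.581)·0.365) = -0.2164/0.7882 = -0.2745.
Compose with the further object (u' = 0.128 in the shock front frame): u_3 = (0.128 + (-0.275)) / (1 + 0.128·(-0.275)) = -0.1465/0.9649 = -0.1519.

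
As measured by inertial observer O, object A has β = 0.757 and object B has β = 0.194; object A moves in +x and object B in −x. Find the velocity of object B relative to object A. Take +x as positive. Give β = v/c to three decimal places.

β_A = 0.757, β_B = -0.194.
Transform to A's frame with the inverse velocity-addition law: u' = (u − v)/(1 − uv/c²), taking u = β_B and v = β_A.
u' = (-0.194 − 0.757) / (1 − (0.757)(-0.194)) = -0.9510/1.1469 = -0.8292.

β = -0.829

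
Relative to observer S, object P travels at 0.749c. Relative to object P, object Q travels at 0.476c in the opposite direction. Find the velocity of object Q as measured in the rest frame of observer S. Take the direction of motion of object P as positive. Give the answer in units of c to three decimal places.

+0.424c

With v = 0.749 and u' = -0.476 (in units of c),
u = (u' + v)/(1 + u'v/c²):
u = (-0.476 + 0.749) / (1 + (-0.476)·0.749) = 0.2730/0.6435 = 0.4243
(Galilean addition would give +0.273c.)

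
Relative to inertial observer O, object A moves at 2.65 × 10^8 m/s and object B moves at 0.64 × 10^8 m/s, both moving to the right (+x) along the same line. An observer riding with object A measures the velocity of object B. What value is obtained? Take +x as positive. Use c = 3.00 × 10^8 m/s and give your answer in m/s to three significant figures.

β_A = 0.883, β_B = 0.213 (dividing each by c = 3.00 × 10^8 m/s).
Transform to A's frame with the inverse velocity-addition law: u' = (u − v)/(1 − uv/c²), taking u = β_B and v = β_A.
u' = (0.213 − 0.883) / (1 − (0.883)(0.213)) = -0.6700/0.8116 = -0.8256.
u' = -0.8256 × 3.00 × 10^8 m/s.

-2.48 × 10^8 m/s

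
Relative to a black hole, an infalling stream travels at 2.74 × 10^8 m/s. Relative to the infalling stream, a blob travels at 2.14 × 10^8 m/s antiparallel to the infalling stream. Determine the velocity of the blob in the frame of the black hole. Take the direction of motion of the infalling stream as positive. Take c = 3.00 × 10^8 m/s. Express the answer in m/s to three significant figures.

In units of c (dividing by 3.00 × 10^8 m/s): v = 0.913, u' = -0.713.
u = (u' + v)/(1 + u'v/c²):
u = (-0.713 + 0.913) / (1 + (-0.713)·0.913) = 0.2000/0.3485 = 0.5739
(Galilean addition would give +0.200c.)
Converting back: u = 0.5739 × 3.00 × 10^8 m/s.

+1.72 × 10^8 m/s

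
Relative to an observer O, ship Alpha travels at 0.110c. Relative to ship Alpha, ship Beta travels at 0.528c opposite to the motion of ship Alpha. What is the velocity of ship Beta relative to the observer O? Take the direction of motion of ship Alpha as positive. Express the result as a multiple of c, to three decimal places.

With v = 0.110 and u' = -0.528 (in units of c),
u = (u' + v)/(1 + u'v/c²):
u = (-0.528 + 0.110) / (1 + (-0.528)·0.110) = -0.4180/0.9419 = -0.4438

-0.444c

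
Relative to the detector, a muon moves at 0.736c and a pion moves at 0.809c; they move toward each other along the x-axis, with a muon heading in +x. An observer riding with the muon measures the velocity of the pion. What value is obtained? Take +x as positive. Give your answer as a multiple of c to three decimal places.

-0.968c

β_A = 0.736, β_B = -0.809.
Transform to A's frame with the inverse velocity-addition law: u' = (u − v)/(1 − uv/c²), taking u = β_B and v = β_A.
u' = (-0.809 − 0.736) / (1 − (0.736)(-0.809)) = -1.5450/1.5954 = -0.9684.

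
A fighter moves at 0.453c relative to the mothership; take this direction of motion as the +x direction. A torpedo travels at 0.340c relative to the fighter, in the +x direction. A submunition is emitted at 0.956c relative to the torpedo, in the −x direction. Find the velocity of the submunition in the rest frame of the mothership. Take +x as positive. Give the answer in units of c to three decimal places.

-0.784c

Apply u = (u' + v)/(1 + u'v/c²) successively, working outward toward the mothership.
Start: velocity of the fighter relative to the mothership = 0.4530c.
Compose with the torpedo (u' = 0.340 in the fighter frame): u_1 = (0.340 + 0.453) / (1 + 0.340·0.453) = 0.7930/1.1540 = 0.6872.
Compose with the submunition (u' = -0.956 in the torpedo frame): u_2 = (-0.956 + 0.687) / (1 + (-0.956)·0.687) = -0.2688/0.3431 = -0.7836.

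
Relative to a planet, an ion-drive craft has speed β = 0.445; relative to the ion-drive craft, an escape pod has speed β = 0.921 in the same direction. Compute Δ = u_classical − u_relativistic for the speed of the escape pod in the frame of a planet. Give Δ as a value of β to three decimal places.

Δ = 0.397

Galilean: u_cl = 0.921 + 0.445 = 1.3660.
Relativistic: u_rel = (0.921 + 0.445) / (1 + 0.921·0.445) = 1.3660/1.4098 = 0.9689.
Δ = 1.3660 − 0.9689 = 0.3971.
(The classical prediction exceeds c; the relativistic result does not.)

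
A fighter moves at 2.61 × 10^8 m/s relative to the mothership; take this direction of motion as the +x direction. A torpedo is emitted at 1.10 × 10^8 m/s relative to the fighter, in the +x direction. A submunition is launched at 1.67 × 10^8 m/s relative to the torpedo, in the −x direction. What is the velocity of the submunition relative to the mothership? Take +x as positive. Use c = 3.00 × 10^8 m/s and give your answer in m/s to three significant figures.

Apply u = (u' + v)/(1 + u'v/c²) successively, working outward toward the mothership.
(Dividing each given speed by c = 3.00 × 10^8 m/s to work in units of c.)
Start: velocity of the fighter relative to the mothership = 0.8700c.
Compose with the torpedo (u' = 0.367 in the fighter frame): u_1 = (0.367 + 0.870) / (1 + 0.367·0.870) = 1.2367/1.3190 = 0.9376.
Compose with the submunition (u' = -0.557 in the torpedo frame): u_2 = (-0.557 + 0.938) / (1 + (-0.557)·0.938) = 0.3809/0.4781 = 0.7968.
So u = 0.7968 × 3.00 × 10^8 m/s.

+2.39 × 10^8 m/s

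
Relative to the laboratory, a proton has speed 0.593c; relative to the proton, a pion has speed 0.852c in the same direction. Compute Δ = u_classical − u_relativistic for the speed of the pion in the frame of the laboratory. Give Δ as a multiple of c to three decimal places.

Galilean: u_cl = 0.852 + 0.593 = 1.4450.
Relativistic: u_rel = (0.852 + 0.593) / (1 + 0.852·0.593) = 1.4450/1.5052 = 0.9600.
Δ = 1.4450 − 0.9600 = 0.4850.
(The classical prediction exceeds c; the relativistic result does not.)

Δ = 0.485c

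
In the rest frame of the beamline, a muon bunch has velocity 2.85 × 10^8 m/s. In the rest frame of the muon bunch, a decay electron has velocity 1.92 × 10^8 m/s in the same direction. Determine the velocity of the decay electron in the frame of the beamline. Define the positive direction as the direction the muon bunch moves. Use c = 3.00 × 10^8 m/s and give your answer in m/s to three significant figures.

In units of c (dividing by 3.00 × 10^8 m/s): v = 0.950, u' = 0.640.
u = (u' + v)/(1 + u'v/c²):
u = (0.640 + 0.950) / (1 + 0.640·0.950) = 1.5900/1.6080 = 0.9888
(Galilean addition would give +1.590c, exceeding c.)
Converting back: u = 0.9888 × 3.00 × 10^8 m/s.

2.97 × 10^8 m/s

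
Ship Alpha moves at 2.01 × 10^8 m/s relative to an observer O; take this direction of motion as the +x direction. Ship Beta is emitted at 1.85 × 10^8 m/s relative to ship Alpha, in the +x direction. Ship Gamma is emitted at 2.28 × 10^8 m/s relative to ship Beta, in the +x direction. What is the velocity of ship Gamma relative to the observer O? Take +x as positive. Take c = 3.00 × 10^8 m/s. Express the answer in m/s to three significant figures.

2.96 × 10^8 m/s

Apply u = (u' + v)/(1 + u'v/c²) successively, working outward toward the observer O.
(Dividing each given speed by c = 3.00 × 10^8 m/s to work in units of c.)
Start: velocity of ship Alpha relative to the observer O = 0.6700c.
Compose with ship Beta (u' = 0.617 in ship Alpha frame): u_1 = (0.617 + 0.670) / (1 + 0.617·0.670) = 1.2867/1.4132 = 0.9105.
Compose with ship Gamma (u' = 0.760 in ship Beta frame): u_2 = (0.760 + 0.910) / (1 + 0.760·0.910) = 1.6705/1.6920 = 0.9873.
So u = 0.9873 × 3.00 × 10^8 m/s.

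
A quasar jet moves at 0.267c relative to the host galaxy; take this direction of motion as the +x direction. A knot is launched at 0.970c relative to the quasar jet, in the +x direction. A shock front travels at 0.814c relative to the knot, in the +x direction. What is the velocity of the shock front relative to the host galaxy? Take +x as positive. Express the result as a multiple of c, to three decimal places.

0.998c

Apply u = (u' + v)/(1 + u'v/c²) successively, working outward toward the host galaxy.
Start: velocity of the quasar jet relative to the host galaxy = 0.2670c.
Compose with the knot (u' = 0.970 in the quasar jet frame): u_1 = (0.970 + 0.267) / (1 + 0.970·0.267) = 1.2370/1.2590 = 0.9825.
Compose with the shock front (u' = 0.814 in the knot frame): u_2 = (0.814 + 0.983) / (1 + 0.814·0.983) = 1.7965/1.7998 = 0.9982.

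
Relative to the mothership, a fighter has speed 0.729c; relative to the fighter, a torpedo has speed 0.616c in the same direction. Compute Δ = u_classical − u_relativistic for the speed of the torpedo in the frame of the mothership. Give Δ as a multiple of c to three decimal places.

Δ = 0.417c

Galilean: u_cl = 0.616 + 0.729 = 1.3450.
Relativistic: u_rel = (0.616 + 0.729) / (1 + 0.616·0.729) = 1.3450/1.4491 = 0.9282.
Δ = 1.3450 − 0.9282 = 0.4168.
(The classical prediction exceeds c; the relativistic result does not.)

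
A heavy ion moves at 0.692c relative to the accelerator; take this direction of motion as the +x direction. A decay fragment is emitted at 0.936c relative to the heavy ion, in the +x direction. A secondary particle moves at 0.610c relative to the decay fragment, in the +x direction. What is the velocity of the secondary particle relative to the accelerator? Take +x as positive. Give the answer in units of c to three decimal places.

0.997c

Apply u = (u' + v)/(1 + u'v/c²) successively, working outward toward the accelerator.
Start: velocity of the heavy ion relative to the accelerator = 0.6920c.
Compose with the decay fragment (u' = 0.936 in the heavy ion frame): u_1 = (0.936 + 0.692) / (1 + 0.936·0.692) = 1.6280/1.6477 = 0.9880.
Compose with the secondary particle (u' = 0.610 in the decay fragment frame): u_2 = (0.610 + 0.988) / (1 + 0.610·0.988) = 1.5980/1.6027 = 0.9971.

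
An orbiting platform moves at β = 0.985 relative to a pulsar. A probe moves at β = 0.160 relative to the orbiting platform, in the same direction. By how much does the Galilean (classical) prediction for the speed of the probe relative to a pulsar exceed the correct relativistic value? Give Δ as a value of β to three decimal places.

Galilean: u_cl = 0.160 + 0.985 = 1.1450.
Relativistic: u_rel = (0.160 + 0.985) / (1 + 0.160·0.985) = 1.1450/1.1576 = 0.9891.
Δ = 1.1450 − 0.9891 = 0.1559.
(The classical prediction exceeds c; the relativistic result does not.)

Δ = 0.156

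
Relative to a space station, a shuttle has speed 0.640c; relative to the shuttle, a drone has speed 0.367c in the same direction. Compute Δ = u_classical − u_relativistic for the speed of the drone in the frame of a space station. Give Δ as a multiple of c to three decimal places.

Galilean: u_cl = 0.367 + 0.640 = 1.0070.
Relativistic: u_rel = (0.367 + 0.640) / (1 + 0.367·0.640) = 1.0070/1.2349 = 0.8155.
Δ = 1.0070 − 0.8155 = 0.1915.
(The classical prediction exceeds c; the relativistic result does not.)

Δ = 0.192c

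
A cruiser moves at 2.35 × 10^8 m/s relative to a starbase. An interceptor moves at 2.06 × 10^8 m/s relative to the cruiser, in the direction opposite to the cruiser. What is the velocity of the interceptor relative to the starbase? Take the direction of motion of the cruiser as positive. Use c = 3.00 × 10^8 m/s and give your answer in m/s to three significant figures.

In units of c (dividing by 3.00 × 10^8 m/s): v = 0.783, u' = -0.687.
u = (u' + v)/(1 + u'v/c²):
u = (-0.687 + 0.783) / (1 + (-0.687)·0.783) = 0.0967/0.4621 = 0.2092
Converting back: u = 0.2092 × 3.00 × 10^8 m/s.

+6.28 × 10^7 m/s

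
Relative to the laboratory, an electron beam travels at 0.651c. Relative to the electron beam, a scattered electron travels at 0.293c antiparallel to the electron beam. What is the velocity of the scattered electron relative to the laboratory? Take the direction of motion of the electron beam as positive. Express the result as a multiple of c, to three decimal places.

+0.442c

With v = 0.651 and u' = -0.293 (in units of c),
u = (u' + v)/(1 + u'v/c²):
u = (-0.293 + 0.651) / (1 + (-0.293)·0.651) = 0.3580/0.8093 = 0.4424
(Galilean addition would give +0.358c.)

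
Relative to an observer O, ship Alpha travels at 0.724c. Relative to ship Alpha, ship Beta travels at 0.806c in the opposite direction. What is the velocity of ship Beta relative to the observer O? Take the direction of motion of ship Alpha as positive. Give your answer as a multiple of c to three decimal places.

-0.197c

With v = 0.724 and u' = -0.806 (in units of c),
u = (u' + v)/(1 + u'v/c²):
u = (-0.806 + 0.724) / (1 + (-0.806)·0.724) = -0.0820/0.4165 = -0.1969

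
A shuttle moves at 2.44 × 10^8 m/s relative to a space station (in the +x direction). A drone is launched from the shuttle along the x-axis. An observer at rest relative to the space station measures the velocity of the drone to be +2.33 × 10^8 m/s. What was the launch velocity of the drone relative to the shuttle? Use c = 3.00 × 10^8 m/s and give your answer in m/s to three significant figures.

v = 0.813c, u = 0.777c.
Invert the composition law: u' = (u − v)/(1 − uv/c²).
u' = (0.777 − 0.813) / (1 − (0.777)(0.813)) = -0.0367/0.3683 = -0.0996.
u' = -0.0996 × 3.00 × 10^8 m/s.

-2.99 × 10^7 m/s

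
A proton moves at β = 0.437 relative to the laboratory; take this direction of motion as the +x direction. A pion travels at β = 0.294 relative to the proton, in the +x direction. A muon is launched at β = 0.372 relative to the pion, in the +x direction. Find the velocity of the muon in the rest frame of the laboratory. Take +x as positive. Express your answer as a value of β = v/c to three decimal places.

Apply u = (u' + v)/(1 + u'v/c²) successively, working outward toward the laboratory.
Start: velocity of the proton relative to the laboratory = 0.4370c.
Compose with the pion (u' = 0.294 in the proton frame): u_1 = (0.294 + 0.437) / (1 + 0.294·0.437) = 0.7310/1.1285 = 0.6478.
Compose with the muon (u' = 0.372 in the pion frame): u_2 = (0.372 + 0.648) / (1 + 0.372·0.648) = 1.0198/1.2410 = 0.8218.

β = 0.822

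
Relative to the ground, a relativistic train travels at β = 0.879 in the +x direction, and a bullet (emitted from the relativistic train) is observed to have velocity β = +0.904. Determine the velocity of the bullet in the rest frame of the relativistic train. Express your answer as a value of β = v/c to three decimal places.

Invert the composition law: u' = (u − v)/(1 − uv/c²).
u' = (0.904 − 0.879) / (1 − (0.904)(0.879)) = 0.0250/0.2054 = 0.1217.

β = +0.122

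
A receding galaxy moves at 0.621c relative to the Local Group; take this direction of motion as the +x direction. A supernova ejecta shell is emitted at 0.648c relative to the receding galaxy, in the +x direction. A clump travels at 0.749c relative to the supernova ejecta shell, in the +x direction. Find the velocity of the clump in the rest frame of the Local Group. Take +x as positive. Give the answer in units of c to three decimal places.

Apply u = (u' + v)/(1 + u'v/c²) successively, working outward toward the Local Group.
Start: velocity of the receding galaxy relative to the Local Group = 0.6210c.
Compose with the supernova ejecta shell (u' = 0.648 in the receding galaxy frame): u_1 = (0.648 + 0.621) / (1 + 0.648·0.621) = 1.2690/1.4024 = 0.9049.
Compose with the clump (u' = 0.749 in the supernova ejecta shell frame): u_2 = (0.749 + 0.905) / (1 + 0.749·0.905) = 1.6539/1.6777 = 0.9858.

0.986c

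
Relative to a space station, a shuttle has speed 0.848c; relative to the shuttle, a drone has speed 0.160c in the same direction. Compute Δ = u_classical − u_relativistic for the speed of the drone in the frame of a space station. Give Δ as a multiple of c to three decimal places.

Δ = 0.120c

Galilean: u_cl = 0.160 + 0.848 = 1.0080.
Relativistic: u_rel = (0.160 + 0.848) / (1 + 0.160·0.848) = 1.0080/1.1357 = 0.8876.
Δ = 1.0080 − 0.8876 = 0.1204.
(The classical prediction exceeds c; the relativistic result does not.)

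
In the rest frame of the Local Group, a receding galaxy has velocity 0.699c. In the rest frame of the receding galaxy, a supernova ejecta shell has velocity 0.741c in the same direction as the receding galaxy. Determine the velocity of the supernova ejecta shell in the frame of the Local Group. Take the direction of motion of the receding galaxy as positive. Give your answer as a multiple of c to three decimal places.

With v = 0.699 and u' = 0.741 (in units of c),
u = (u' + v)/(1 + u'v/c²):
u = (0.741 + 0.699) / (1 + 0.741·0.699) = 1.4400/1.5180 = 0.9486

0.949c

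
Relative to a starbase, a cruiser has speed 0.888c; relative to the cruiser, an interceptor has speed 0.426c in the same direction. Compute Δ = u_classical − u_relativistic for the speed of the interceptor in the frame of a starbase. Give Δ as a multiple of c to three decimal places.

Galilean: u_cl = 0.426 + 0.888 = 1.3140.
Relativistic: u_rel = (0.426 + 0.888) / (1 + 0.426·0.888) = 1.3140/1.3783 = 0.9534.
Δ = 1.3140 − 0.9534 = 0.3606.
(The classical prediction exceeds c; the relativistic result does not.)

Δ = 0.361c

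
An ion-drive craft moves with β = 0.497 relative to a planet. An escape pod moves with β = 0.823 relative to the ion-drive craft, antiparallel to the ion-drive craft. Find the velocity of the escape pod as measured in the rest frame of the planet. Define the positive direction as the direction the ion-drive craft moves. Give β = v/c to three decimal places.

With v = 0.497 and u' = -0.823 (in units of c),
u = (u' + v)/(1 + u'v/c²):
u = (-0.823 + 0.497) / (1 + (-0.823)·0.497) = -0.3260/0.5910 = -0.5516

β = -0.552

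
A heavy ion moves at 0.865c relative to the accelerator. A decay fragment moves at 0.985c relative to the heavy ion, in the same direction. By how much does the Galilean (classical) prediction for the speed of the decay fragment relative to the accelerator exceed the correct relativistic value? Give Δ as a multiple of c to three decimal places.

Δ = 0.851c

Galilean: u_cl = 0.985 + 0.865 = 1.8500.
Relativistic: u_rel = (0.985 + 0.865) / (1 + 0.985·0.865) = 1.8500/1.8520 = 0.9989.
Δ = 1.8500 − 0.9989 = 0.8511.
(The classical prediction exceeds c; the relativistic result does not.)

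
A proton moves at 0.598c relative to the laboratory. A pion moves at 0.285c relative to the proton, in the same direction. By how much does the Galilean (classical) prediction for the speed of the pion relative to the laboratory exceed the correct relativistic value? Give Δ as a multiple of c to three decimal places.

Δ = 0.129c

Galilean: u_cl = 0.285 + 0.598 = 0.8830.
Relativistic: u_rel = (0.285 + 0.598) / (1 + 0.285·0.598) = 0.8830/1.1704 = 0.7544.
Δ = 0.8830 − 0.7544 = 0.1286.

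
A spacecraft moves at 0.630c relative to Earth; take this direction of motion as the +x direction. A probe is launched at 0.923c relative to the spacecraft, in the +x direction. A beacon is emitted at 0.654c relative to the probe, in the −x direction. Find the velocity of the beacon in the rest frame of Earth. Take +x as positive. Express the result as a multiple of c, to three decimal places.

+0.917c

Apply u = (u' + v)/(1 + u'v/c²) successively, working outward toward Earth.
Start: velocity of the spacecraft relative to Earth = 0.6300c.
Compose with the probe (u' = 0.923 in the spacecraft frame): u_1 = (0.923 + 0.630) / (1 + 0.923·0.630) = 1.5530/1.5815 = 0.9820.
Compose with the beacon (u' = -0.654 in the probe frame): u_2 = (-0.654 + 0.982) / (1 + (-0.654)·0.982) = 0.3280/0.3578 = 0.9167.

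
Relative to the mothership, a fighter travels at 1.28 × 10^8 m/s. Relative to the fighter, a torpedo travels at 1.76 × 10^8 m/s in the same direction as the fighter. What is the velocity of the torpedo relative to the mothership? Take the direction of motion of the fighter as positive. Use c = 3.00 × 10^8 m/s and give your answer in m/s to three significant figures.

2.43 × 10^8 m/s

In units of c (dividing by 3.00 × 10^8 m/s): v = 0.427, u' = 0.587.
u = (u' + v)/(1 + u'v/c²):
u = (0.587 + 0.427) / (1 + 0.587·0.427) = 1.0133/1.2503 = 0.8105
Converting back: u = 0.8105 × 3.00 × 10^8 m/s.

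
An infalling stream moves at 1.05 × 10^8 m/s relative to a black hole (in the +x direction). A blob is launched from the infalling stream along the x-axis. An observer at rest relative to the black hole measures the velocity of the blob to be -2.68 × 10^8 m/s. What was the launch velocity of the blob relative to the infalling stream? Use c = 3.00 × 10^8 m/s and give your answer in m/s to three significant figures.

v = 0.350c, u = -0.893c.
Invert the composition law: u' = (u − v)/(1 − uv/c²).
u' = (-0.893 − 0.350) / (1 − (-0.893)(0.350)) = -1.2433/1.3127 = -0.9472.
u' = -0.9472 × 3.00 × 10^8 m/s.

-2.84 × 10^8 m/s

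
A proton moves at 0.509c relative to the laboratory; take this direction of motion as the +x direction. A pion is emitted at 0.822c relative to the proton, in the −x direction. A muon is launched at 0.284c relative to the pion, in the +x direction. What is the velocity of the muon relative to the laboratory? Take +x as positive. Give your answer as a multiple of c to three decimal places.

Apply u = (u' + v)/(1 + u'v/c²) successively, working outward toward the laboratory.
Start: velocity of the proton relative to the laboratory = 0.5090c.
Compose with the pion (u' = -0.822 in the proton frame): u_1 = (-0.822 + 0.509) / (1 + (-0.822)·0.509) = -0.3130/0.5816 = -0.5382.
Compose with the muon (u' = 0.284 in the pion frame): u_2 = (0.284 + (-0.538)) / (1 + 0.284·(-0.538)) = -0.2542/0.8472 = -0.3000.

-0.300c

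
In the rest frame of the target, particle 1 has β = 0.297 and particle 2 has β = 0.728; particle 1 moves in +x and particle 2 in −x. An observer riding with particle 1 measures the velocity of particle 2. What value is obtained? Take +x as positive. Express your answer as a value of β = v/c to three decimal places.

β = -0.843

β_A = 0.297, β_B = -0.728.
Transform to A's frame with the inverse velocity-addition law: u' = (u − v)/(1 − uv/c²), taking u = β_B and v = β_A.
u' = (-0.728 − 0.297) / (1 − (0.297)(-0.728)) = -1.0250/1.2162 = -0.8428.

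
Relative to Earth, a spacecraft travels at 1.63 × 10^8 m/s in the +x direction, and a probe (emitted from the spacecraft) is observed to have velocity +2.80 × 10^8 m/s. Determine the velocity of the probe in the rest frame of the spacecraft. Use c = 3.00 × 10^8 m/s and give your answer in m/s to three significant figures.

+2.37 × 10^8 m/s

v = 0.543c, u = 0.933c.
Invert the composition law: u' = (u − v)/(1 − uv/c²).
u' = (0.933 − 0.543) / (1 − (0.933)(0.543)) = 0.3900/0.4929 = 0.7913.
u' = 0.7913 × 3.00 × 10^8 m/s.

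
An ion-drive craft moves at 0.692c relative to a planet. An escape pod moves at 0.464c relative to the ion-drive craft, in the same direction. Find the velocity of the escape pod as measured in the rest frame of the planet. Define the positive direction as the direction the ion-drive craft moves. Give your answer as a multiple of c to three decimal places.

With v = 0.692 and u' = 0.464 (in units of c),
u = (u' + v)/(1 + u'v/c²):
u = (0.464 + 0.692) / (1 + 0.464·0.692) = 1.1560/1.3211 = 0.8750
(Galilean addition would give +1.156c, exceeding c.)

0.875c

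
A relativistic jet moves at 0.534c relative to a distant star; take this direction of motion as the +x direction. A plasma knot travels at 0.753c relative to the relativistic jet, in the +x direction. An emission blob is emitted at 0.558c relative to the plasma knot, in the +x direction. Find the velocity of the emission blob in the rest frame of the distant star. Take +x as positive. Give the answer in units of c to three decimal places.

0.976c

Apply u = (u' + v)/(1 + u'v/c²) successively, working outward toward the distant star.
Start: velocity of the relativistic jet relative to the distant star = 0.5340c.
Compose with the plasma knot (u' = 0.753 in the relativistic jet frame): u_1 = (0.753 + 0.534) / (1 + 0.753·0.534) = 1.2870/1.4021 = 0.9179.
Compose with the emission blob (u' = 0.558 in the plasma knot frame): u_2 = (0.558 + 0.918) / (1 + 0.558·0.918) = 1.4759/1.5122 = 0.9760.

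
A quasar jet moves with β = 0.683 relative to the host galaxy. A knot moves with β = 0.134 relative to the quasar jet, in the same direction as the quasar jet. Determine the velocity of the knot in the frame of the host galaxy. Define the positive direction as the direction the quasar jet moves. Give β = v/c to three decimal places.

β = 0.748

With v = 0.683 and u' = 0.134 (in units of c),
u = (u' + v)/(1 + u'v/c²):
u = (0.134 + 0.683) / (1 + 0.134·0.683) = 0.8170/1.0915 = 0.7485
(Galilean addition would give +0.817c.)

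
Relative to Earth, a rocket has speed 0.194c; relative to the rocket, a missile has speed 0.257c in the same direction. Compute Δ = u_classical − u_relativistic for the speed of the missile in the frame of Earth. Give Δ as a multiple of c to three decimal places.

Galilean: u_cl = 0.257 + 0.194 = 0.4510.
Relativistic: u_rel = (0.257 + 0.194) / (1 + 0.257·0.194) = 0.4510/1.0499 = 0.4296.
Δ = 0.4510 − 0.4296 = 0.0214.

Δ = 0.021c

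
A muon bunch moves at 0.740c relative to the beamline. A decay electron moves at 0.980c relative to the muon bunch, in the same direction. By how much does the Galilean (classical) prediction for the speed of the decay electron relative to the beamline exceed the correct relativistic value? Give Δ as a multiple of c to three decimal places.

Galilean: u_cl = 0.980 + 0.740 = 1.7200.
Relativistic: u_rel = (0.980 + 0.740) / (1 + 0.980·0.740) = 1.7200/1.7252 = 0.9970.
Δ = 1.7200 − 0.9970 = 0.7230.
(The classical prediction exceeds c; the relativistic result does not.)

Δ = 0.723c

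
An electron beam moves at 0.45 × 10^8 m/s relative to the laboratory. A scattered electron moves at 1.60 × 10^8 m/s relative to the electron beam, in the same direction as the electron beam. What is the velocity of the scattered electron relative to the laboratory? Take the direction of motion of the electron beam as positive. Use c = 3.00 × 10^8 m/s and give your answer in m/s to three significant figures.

In units of c (dividing by 3.00 × 10^8 m/s): v = 0.150, u' = 0.533.
u = (u' + v)/(1 + u'v/c²):
u = (0.533 + 0.150) / (1 + 0.533·0.150) = 0.6833/1.0800 = 0.6327
(Galilean addition would give +0.683c.)
Converting back: u = 0.6327 × 3.00 × 10^8 m/s.

1.90 × 10^8 m/s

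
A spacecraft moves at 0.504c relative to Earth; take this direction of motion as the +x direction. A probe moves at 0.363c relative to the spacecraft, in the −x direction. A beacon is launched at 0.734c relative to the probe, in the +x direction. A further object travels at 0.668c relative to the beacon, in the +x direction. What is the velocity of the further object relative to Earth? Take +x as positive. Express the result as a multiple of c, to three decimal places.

Apply u = (u' + v)/(1 + u'v/c²) successively, working outward toward Earth.
Start: velocity of the spacecraft relative to Earth = 0.5040c.
Compose with the probe (u' = -0.363 in the spacecraft frame): u_1 = (-0.363 + 0.504) / (1 + (-0.363)·0.504) = 0.1410/0.8170 = 0.1726.
Compose with the beacon (u' = 0.734 in the probe frame): u_2 = (0.734 + 0.173) / (1 + 0.734·0.173) = 0.9066/1.1267 = 0.8046.
Compose with the further object (u' = 0.668 in the beacon frame): u_3 = (0.668 + 0.805) / (1 + 0.668·0.805) = 1.4726/1.5375 = 0.9578.

+0.958c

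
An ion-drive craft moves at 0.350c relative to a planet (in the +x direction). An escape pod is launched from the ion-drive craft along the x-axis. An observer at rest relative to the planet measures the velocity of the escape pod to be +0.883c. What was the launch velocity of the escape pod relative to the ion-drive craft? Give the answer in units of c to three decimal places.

+0.771c

Invert the composition law: u' = (u − v)/(1 − uv/c²).
u' = (0.883 − 0.350) / (1 − (0.883)(0.350)) = 0.5330/0.6909 = 0.7714.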